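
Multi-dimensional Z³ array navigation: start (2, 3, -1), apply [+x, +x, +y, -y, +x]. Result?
(5, 3, -1)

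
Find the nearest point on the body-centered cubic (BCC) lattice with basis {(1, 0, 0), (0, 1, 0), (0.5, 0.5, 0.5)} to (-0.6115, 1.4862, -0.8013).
(-0.5, 1.5, -0.5)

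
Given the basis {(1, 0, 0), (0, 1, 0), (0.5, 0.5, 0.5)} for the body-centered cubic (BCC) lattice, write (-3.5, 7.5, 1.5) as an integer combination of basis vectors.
-5b₁ + 6b₂ + 3b₃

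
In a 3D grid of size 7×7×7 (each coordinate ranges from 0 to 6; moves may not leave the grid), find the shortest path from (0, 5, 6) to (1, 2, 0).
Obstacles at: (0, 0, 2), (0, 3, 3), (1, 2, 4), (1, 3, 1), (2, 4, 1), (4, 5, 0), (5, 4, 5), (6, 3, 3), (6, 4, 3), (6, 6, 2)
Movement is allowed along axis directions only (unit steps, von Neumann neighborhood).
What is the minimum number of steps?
10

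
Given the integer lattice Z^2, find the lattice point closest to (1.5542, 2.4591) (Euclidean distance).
(2, 2)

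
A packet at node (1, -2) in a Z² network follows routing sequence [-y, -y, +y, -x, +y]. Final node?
(0, -2)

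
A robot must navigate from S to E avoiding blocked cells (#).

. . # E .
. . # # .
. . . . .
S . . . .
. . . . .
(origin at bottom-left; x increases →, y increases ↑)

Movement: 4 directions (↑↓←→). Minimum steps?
8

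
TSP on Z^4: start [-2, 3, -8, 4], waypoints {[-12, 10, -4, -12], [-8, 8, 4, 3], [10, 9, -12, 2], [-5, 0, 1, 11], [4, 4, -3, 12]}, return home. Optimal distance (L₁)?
158
(one optimal route: (-2, 3, -8, 4) → (10, 9, -12, 2) → (-12, 10, -4, -12) → (-8, 8, 4, 3) → (-5, 0, 1, 11) → (4, 4, -3, 12) → (-2, 3, -8, 4))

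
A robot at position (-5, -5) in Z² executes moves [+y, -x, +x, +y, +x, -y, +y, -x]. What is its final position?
(-5, -3)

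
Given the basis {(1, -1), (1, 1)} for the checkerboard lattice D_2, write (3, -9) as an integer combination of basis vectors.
6b₁ - 3b₂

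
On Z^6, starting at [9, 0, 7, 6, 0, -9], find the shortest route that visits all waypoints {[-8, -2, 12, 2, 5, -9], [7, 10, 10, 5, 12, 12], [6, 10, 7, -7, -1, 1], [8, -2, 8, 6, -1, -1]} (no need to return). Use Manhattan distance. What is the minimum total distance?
141
(one optimal route: (9, 0, 7, 6, 0, -9) → (-8, -2, 12, 2, 5, -9) → (8, -2, 8, 6, -1, -1) → (6, 10, 7, -7, -1, 1) → (7, 10, 10, 5, 12, 12))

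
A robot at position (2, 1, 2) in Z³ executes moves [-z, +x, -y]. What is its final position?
(3, 0, 1)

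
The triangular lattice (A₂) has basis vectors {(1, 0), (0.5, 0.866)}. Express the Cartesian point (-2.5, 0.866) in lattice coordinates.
-3b₁ + b₂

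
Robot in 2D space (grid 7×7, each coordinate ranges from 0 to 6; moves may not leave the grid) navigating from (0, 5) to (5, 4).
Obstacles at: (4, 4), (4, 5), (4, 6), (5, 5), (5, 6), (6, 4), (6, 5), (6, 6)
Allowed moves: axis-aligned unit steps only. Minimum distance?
8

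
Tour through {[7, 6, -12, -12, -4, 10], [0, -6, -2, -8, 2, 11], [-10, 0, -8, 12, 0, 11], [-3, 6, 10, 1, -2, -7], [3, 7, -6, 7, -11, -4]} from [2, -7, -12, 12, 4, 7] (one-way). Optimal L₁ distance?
207
(one optimal route: (2, -7, -12, 12, 4, 7) → (-10, 0, -8, 12, 0, 11) → (0, -6, -2, -8, 2, 11) → (7, 6, -12, -12, -4, 10) → (3, 7, -6, 7, -11, -4) → (-3, 6, 10, 1, -2, -7))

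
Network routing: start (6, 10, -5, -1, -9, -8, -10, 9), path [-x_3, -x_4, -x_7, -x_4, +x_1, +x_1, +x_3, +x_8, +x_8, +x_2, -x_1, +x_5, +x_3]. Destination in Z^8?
(7, 11, -4, -3, -8, -8, -11, 11)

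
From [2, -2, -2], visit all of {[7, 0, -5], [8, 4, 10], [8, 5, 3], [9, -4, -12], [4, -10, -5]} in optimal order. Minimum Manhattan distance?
66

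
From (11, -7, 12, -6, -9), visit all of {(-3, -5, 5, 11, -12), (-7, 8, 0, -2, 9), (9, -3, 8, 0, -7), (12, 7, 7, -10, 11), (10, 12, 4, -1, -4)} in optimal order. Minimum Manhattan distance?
169
(one optimal route: (11, -7, 12, -6, -9) → (9, -3, 8, 0, -7) → (10, 12, 4, -1, -4) → (12, 7, 7, -10, 11) → (-7, 8, 0, -2, 9) → (-3, -5, 5, 11, -12))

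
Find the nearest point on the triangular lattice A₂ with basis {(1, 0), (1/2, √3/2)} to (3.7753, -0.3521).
(4, 0)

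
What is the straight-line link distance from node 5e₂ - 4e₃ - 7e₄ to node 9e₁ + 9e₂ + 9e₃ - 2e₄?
17.0587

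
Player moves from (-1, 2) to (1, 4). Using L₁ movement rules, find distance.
4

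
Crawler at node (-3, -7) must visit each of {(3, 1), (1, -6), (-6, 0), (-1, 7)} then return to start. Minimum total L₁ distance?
46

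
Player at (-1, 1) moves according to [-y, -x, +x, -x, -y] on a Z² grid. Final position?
(-2, -1)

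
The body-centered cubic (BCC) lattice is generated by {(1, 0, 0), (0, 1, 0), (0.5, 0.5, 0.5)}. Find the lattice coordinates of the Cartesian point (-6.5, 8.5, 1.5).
-8b₁ + 7b₂ + 3b₃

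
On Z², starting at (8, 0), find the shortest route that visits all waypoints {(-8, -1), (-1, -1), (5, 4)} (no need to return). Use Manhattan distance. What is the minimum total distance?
25
(one optimal route: (8, 0) → (5, 4) → (-1, -1) → (-8, -1))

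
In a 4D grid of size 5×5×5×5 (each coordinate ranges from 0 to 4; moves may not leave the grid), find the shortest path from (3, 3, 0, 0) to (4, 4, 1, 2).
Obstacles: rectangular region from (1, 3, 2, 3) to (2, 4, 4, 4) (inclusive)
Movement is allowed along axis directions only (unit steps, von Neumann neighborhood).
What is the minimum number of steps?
5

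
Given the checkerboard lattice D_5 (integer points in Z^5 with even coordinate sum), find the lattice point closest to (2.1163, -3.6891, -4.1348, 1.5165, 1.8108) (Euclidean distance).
(2, -4, -4, 2, 2)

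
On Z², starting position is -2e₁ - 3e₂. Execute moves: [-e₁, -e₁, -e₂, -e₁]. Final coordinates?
(-5, -4)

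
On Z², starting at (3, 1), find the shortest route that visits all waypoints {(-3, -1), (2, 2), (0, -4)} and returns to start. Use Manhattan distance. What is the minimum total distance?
24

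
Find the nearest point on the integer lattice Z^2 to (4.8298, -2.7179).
(5, -3)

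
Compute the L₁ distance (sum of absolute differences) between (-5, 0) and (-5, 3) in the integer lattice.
3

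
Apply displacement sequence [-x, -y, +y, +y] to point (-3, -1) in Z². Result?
(-4, 0)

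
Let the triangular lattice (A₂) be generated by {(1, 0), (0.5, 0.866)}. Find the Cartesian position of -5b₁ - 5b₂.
(-7.5, -4.33)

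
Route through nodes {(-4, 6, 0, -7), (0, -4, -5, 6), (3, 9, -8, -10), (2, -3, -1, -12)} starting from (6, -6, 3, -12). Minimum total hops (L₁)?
86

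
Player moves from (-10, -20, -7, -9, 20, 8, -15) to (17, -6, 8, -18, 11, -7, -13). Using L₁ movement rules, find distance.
91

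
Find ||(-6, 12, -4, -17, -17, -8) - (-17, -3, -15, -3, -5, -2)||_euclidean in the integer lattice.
29.0345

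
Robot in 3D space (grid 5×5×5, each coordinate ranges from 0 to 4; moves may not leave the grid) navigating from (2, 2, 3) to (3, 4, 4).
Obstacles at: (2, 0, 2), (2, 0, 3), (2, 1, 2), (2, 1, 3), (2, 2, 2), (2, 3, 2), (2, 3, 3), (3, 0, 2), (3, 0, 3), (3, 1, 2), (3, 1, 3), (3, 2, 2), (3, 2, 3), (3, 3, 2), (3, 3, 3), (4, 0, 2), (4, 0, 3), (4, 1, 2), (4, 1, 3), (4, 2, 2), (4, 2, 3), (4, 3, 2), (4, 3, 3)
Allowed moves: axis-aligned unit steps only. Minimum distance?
4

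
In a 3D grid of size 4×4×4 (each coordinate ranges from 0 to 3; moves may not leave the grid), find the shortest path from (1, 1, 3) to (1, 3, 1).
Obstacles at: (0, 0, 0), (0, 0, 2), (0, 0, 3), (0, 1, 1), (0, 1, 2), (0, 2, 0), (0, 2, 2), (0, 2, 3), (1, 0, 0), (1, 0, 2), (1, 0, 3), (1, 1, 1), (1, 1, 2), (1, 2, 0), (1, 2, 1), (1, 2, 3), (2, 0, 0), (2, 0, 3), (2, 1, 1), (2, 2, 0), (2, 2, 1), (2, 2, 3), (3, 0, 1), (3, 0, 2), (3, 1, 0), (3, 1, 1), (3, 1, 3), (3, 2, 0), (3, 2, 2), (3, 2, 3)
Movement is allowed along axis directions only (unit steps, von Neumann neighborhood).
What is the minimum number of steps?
6
(one shortest path: (1, 1, 3) → (2, 1, 3) → (2, 1, 2) → (2, 2, 2) → (1, 2, 2) → (1, 3, 2) → (1, 3, 1))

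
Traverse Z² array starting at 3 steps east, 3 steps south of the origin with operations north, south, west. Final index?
(2, -3)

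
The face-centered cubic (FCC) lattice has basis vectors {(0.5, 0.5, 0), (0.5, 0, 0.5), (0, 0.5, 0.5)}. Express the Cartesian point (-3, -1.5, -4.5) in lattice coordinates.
-6b₂ - 3b₃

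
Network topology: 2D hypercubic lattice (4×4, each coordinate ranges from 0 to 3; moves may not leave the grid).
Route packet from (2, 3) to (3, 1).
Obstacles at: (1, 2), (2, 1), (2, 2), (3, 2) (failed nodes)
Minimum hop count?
9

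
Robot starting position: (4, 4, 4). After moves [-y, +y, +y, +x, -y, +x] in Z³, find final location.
(6, 4, 4)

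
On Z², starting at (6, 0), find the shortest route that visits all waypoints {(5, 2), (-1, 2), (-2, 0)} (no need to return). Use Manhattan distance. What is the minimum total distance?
12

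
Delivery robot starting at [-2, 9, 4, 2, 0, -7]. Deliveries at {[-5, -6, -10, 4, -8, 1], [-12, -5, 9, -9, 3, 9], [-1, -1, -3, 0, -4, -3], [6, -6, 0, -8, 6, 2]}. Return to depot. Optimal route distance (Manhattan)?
202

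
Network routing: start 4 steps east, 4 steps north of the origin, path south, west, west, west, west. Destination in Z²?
(0, 3)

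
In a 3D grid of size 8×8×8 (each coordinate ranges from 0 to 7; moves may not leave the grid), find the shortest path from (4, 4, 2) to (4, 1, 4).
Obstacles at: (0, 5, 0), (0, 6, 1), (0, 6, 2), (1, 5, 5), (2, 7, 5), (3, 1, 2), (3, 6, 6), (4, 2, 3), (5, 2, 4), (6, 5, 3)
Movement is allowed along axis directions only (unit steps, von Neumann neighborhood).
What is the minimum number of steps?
5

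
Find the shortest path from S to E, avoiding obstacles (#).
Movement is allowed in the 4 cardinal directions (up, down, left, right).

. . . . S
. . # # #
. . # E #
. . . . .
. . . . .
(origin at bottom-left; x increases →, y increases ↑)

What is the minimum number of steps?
9
(one shortest path: (4, 4) → (3, 4) → (2, 4) → (1, 4) → (1, 3) → (1, 2) → (1, 1) → (2, 1) → (3, 1) → (3, 2))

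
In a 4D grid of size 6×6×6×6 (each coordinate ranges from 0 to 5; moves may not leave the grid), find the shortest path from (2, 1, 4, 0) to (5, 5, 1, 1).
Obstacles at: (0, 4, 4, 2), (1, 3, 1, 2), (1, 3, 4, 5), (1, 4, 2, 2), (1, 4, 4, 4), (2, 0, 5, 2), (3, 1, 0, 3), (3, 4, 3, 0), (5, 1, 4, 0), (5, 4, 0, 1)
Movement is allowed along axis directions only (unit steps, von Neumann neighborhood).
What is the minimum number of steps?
11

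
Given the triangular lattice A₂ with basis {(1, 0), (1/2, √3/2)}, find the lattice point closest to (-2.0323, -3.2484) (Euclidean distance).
(-2, -3.464)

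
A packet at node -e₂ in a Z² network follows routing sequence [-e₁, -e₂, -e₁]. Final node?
(-2, -2)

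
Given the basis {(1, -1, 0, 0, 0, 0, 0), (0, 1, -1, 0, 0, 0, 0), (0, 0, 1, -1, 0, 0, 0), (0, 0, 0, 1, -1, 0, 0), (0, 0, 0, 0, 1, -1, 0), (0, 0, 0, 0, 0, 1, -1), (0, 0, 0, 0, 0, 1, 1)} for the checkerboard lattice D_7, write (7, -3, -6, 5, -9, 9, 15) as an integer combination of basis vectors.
7b₁ + 4b₂ - 2b₃ + 3b₄ - 6b₅ - 6b₆ + 9b₇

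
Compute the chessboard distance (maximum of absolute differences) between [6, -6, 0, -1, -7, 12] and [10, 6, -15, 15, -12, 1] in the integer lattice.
16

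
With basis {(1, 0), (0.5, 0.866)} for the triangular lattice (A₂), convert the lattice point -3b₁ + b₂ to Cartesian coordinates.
(-2.5, 0.866)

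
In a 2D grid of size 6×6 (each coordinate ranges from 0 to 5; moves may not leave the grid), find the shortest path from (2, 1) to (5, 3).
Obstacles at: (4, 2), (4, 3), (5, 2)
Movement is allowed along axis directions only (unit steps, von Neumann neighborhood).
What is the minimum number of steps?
7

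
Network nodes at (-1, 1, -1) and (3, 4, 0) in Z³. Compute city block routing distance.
8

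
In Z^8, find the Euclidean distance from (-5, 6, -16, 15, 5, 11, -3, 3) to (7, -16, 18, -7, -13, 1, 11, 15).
55.0636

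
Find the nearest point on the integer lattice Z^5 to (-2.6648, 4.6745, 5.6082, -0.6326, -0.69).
(-3, 5, 6, -1, -1)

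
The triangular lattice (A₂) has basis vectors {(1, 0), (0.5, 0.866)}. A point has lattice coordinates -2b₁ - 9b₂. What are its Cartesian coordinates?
(-6.5, -7.794)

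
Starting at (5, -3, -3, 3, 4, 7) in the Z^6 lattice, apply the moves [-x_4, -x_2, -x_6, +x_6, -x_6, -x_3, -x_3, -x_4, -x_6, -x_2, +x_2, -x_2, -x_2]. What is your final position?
(5, -6, -5, 1, 4, 5)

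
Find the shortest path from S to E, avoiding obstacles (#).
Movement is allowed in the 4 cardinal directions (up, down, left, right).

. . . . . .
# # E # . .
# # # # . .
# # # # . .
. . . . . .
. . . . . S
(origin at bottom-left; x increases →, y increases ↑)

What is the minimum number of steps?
9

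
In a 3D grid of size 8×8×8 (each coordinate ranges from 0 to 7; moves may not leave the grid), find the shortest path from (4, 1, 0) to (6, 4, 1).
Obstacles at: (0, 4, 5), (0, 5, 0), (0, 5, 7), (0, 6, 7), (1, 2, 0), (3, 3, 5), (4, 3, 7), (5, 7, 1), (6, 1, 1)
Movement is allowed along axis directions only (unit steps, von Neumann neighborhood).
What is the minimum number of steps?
6
(one shortest path: (4, 1, 0) → (5, 1, 0) → (6, 1, 0) → (6, 2, 0) → (6, 3, 0) → (6, 4, 0) → (6, 4, 1))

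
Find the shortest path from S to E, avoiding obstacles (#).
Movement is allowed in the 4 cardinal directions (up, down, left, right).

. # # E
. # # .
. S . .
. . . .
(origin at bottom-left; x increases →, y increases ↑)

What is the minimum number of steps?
4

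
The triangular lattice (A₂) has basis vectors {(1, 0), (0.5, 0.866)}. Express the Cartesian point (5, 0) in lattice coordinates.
5b₁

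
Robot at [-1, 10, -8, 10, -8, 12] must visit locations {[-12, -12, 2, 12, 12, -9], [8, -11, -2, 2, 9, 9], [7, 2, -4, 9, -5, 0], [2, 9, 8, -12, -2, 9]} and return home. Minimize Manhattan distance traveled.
272
(one optimal route: (-1, 10, -8, 10, -8, 12) → (7, 2, -4, 9, -5, 0) → (-12, -12, 2, 12, 12, -9) → (8, -11, -2, 2, 9, 9) → (2, 9, 8, -12, -2, 9) → (-1, 10, -8, 10, -8, 12))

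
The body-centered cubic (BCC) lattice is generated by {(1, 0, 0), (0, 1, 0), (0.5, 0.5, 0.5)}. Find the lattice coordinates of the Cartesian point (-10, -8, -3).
-7b₁ - 5b₂ - 6b₃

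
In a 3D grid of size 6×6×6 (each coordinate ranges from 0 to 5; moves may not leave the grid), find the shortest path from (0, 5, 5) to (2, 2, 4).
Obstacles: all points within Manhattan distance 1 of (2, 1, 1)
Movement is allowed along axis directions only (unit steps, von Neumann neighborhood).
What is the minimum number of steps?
6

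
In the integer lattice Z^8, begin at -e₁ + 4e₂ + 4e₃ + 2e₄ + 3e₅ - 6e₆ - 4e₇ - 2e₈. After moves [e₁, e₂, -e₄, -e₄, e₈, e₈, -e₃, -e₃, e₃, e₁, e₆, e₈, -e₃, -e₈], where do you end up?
(1, 5, 2, 0, 3, -5, -4, 0)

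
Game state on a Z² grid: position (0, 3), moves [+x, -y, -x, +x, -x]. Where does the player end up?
(0, 2)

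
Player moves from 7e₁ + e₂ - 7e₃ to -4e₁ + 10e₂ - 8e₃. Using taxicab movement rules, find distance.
21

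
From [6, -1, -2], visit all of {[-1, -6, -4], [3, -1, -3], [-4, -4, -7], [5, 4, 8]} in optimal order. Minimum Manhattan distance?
52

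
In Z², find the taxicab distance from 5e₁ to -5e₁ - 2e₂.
12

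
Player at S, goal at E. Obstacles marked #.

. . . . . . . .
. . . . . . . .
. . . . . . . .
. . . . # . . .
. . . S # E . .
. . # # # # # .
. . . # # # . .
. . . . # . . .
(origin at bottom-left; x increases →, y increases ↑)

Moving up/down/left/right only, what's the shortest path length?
6
(one shortest path: (3, 3) → (3, 4) → (3, 5) → (4, 5) → (5, 5) → (5, 4) → (5, 3))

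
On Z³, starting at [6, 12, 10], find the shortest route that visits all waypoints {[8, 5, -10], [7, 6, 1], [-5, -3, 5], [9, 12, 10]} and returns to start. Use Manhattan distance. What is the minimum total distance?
100
(one optimal route: (6, 12, 10) → (-5, -3, 5) → (8, 5, -10) → (7, 6, 1) → (9, 12, 10) → (6, 12, 10))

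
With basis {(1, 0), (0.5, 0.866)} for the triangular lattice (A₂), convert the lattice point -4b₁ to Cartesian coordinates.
(-4, 0)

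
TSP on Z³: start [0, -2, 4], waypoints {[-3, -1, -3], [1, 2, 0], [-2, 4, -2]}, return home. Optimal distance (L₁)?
34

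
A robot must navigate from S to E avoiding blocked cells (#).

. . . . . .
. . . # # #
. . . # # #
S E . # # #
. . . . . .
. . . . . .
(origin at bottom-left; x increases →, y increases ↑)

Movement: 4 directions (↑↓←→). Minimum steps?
1
(one shortest path: (0, 2) → (1, 2))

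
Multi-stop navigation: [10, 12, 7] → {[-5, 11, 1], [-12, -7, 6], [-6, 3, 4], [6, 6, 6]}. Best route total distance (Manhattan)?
62
(one optimal route: (10, 12, 7) → (6, 6, 6) → (-5, 11, 1) → (-6, 3, 4) → (-12, -7, 6))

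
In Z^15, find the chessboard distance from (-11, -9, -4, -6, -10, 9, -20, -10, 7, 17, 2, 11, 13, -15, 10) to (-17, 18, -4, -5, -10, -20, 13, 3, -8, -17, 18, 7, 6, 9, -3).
34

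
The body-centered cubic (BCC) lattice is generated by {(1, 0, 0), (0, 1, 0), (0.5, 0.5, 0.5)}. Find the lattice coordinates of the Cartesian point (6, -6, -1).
7b₁ - 5b₂ - 2b₃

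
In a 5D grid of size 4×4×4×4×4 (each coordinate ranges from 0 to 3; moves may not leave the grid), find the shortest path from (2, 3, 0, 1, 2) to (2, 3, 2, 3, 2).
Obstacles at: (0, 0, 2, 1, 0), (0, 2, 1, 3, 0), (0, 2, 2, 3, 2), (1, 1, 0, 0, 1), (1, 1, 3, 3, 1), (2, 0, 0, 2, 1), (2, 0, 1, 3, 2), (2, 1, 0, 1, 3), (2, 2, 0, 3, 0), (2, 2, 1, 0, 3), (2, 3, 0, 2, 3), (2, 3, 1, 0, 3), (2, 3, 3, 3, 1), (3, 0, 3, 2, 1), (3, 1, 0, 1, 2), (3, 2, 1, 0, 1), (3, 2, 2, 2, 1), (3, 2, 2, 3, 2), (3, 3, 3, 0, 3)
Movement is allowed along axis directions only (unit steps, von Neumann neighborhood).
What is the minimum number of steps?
4
(one shortest path: (2, 3, 0, 1, 2) → (2, 3, 1, 1, 2) → (2, 3, 2, 1, 2) → (2, 3, 2, 2, 2) → (2, 3, 2, 3, 2))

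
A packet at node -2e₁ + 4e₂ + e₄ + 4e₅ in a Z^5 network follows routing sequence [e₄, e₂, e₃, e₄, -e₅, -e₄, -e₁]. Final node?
(-3, 5, 1, 2, 3)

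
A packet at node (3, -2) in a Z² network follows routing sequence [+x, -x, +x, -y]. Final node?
(4, -3)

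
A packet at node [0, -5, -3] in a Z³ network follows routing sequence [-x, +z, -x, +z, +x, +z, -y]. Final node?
(-1, -6, 0)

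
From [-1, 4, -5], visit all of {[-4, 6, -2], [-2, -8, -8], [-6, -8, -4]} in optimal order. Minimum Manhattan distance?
34
(one optimal route: (-1, 4, -5) → (-4, 6, -2) → (-6, -8, -4) → (-2, -8, -8))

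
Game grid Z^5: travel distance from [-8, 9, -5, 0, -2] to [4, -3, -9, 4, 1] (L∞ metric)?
12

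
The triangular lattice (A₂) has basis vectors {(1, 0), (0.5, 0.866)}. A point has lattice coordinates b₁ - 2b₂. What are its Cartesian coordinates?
(0, -1.732)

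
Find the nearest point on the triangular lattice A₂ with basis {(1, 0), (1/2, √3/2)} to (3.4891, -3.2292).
(3, -3.464)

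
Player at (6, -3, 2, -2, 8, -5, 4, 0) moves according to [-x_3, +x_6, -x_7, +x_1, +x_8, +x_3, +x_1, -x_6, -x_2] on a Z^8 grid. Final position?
(8, -4, 2, -2, 8, -5, 3, 1)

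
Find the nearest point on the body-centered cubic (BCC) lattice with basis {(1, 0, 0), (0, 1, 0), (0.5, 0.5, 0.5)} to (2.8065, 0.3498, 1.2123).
(2.5, 0.5, 1.5)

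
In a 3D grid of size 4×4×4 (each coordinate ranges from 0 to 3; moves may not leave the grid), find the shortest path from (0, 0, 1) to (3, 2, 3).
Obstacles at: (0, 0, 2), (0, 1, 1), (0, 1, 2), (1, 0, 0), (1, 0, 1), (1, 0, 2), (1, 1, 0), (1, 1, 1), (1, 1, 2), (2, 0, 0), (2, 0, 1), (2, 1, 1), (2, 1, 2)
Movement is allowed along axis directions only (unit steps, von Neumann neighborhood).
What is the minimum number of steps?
9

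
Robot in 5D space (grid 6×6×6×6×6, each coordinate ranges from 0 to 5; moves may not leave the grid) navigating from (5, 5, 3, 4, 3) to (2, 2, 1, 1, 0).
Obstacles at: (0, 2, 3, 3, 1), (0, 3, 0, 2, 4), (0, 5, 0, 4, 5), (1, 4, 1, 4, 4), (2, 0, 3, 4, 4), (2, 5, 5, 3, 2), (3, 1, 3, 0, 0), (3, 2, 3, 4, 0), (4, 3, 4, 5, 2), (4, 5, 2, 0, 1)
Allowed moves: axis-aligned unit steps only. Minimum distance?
14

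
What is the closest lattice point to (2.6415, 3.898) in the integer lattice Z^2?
(3, 4)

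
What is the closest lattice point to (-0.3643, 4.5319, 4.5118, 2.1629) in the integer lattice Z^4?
(0, 5, 5, 2)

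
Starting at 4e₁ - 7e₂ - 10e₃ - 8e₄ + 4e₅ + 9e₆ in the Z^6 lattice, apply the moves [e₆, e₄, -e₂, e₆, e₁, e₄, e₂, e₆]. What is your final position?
(5, -7, -10, -6, 4, 12)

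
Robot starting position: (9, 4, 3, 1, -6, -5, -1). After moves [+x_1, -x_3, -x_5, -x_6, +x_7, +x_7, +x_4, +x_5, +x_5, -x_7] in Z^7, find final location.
(10, 4, 2, 2, -5, -6, 0)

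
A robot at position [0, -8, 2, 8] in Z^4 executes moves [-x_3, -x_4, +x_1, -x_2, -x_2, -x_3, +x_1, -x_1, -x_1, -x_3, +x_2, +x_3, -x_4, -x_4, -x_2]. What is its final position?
(0, -10, 0, 5)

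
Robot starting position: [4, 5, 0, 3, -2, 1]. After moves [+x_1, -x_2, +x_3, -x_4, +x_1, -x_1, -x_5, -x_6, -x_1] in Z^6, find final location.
(4, 4, 1, 2, -3, 0)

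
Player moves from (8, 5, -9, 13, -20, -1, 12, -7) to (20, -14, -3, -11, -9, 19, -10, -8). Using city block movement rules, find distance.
115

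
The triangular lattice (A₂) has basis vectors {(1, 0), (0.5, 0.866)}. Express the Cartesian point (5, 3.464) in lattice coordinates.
3b₁ + 4b₂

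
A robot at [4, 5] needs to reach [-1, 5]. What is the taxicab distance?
5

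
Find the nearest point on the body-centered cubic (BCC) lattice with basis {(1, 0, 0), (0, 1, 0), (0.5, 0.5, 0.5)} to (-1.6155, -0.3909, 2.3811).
(-1.5, -0.5, 2.5)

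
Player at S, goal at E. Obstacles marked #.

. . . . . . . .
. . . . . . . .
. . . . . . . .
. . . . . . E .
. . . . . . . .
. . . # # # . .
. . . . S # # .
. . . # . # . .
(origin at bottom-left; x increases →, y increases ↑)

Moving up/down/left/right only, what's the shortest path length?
9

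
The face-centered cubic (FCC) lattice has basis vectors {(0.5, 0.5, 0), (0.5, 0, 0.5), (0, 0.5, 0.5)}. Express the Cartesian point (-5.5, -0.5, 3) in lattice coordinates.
-9b₁ - 2b₂ + 8b₃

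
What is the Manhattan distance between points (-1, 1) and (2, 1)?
3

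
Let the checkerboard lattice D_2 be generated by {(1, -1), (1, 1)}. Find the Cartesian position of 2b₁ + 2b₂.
(4, 0)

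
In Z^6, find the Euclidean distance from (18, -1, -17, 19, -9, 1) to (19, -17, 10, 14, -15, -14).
35.6651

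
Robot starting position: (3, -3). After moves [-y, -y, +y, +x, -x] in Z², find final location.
(3, -4)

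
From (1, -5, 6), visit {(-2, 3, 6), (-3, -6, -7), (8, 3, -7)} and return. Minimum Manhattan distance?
72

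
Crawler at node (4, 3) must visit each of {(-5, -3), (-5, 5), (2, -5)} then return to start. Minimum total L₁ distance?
38
(one optimal route: (4, 3) → (-5, 5) → (-5, -3) → (2, -5) → (4, 3))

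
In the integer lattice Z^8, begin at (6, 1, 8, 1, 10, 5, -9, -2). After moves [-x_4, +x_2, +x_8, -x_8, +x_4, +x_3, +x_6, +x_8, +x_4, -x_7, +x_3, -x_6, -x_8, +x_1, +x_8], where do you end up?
(7, 2, 10, 2, 10, 5, -10, -1)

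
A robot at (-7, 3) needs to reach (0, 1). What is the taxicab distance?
9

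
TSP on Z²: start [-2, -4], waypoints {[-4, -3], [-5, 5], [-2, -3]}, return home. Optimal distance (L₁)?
24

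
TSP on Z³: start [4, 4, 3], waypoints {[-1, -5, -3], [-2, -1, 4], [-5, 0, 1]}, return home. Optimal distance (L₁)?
52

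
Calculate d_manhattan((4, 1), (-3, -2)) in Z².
10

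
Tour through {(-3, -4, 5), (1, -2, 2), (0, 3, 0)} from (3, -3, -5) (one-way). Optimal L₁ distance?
31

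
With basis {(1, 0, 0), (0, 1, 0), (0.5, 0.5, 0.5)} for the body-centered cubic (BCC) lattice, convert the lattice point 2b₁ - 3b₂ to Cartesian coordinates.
(2, -3, 0)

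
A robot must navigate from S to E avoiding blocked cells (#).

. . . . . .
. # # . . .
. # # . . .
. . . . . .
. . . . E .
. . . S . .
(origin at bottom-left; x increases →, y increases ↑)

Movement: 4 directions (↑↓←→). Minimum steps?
2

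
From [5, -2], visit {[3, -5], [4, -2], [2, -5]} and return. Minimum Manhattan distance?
12
(one optimal route: (5, -2) → (3, -5) → (2, -5) → (4, -2) → (5, -2))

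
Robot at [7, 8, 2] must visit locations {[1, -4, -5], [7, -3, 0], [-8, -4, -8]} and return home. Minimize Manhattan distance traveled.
74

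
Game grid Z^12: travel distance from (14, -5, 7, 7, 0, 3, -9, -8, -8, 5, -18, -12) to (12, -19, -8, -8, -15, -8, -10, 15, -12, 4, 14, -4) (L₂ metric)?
51.2933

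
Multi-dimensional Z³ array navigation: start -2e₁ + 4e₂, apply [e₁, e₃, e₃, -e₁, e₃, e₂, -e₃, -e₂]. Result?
(-2, 4, 2)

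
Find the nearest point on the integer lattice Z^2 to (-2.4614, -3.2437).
(-2, -3)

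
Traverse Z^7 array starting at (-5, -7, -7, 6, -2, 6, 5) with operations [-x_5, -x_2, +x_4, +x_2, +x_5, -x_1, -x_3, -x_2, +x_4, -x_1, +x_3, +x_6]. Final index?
(-7, -8, -7, 8, -2, 7, 5)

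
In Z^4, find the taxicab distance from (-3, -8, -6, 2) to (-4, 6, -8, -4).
23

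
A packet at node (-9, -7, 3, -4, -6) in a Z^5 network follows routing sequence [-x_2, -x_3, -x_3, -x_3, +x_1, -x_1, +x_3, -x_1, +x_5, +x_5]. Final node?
(-10, -8, 1, -4, -4)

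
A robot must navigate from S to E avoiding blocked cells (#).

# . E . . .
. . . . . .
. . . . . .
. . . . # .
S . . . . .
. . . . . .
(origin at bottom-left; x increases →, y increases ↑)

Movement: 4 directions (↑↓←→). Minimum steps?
6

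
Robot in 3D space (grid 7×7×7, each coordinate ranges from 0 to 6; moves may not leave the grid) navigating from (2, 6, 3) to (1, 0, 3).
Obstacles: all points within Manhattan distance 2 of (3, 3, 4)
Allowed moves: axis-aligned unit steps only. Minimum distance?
7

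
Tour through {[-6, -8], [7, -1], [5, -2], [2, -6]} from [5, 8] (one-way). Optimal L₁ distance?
31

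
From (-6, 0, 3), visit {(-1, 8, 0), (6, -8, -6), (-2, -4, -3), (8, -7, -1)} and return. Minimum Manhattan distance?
78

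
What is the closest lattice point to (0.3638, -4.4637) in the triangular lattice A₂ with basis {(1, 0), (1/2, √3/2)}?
(0.5, -4.33)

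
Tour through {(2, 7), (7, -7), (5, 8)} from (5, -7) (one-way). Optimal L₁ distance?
23
(one optimal route: (5, -7) → (7, -7) → (5, 8) → (2, 7))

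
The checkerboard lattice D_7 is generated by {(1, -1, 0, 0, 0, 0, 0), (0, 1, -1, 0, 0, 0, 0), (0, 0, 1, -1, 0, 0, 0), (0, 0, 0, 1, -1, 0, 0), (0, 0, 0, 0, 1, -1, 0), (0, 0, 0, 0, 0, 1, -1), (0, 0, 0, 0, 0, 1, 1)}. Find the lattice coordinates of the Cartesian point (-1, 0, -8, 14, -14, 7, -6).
-b₁ - b₂ - 9b₃ + 5b₄ - 9b₅ + 2b₆ - 4b₇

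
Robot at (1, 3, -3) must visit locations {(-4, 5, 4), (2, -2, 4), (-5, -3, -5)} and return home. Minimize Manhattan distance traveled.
58
(one optimal route: (1, 3, -3) → (-4, 5, 4) → (2, -2, 4) → (-5, -3, -5) → (1, 3, -3))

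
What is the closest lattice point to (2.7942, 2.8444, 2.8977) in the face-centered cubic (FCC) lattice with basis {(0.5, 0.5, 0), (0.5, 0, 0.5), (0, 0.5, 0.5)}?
(3, 3, 3)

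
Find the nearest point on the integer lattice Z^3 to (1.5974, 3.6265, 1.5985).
(2, 4, 2)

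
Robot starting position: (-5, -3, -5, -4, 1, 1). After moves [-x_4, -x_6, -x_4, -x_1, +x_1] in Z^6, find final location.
(-5, -3, -5, -6, 1, 0)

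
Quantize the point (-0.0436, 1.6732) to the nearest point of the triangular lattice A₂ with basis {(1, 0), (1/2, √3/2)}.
(0, 1.732)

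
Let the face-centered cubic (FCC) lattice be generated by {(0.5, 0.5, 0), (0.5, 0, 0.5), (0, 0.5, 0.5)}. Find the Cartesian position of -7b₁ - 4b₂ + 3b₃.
(-5.5, -2, -0.5)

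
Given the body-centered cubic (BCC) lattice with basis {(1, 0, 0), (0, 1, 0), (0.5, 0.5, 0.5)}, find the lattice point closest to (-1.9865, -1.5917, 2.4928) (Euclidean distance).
(-1.5, -1.5, 2.5)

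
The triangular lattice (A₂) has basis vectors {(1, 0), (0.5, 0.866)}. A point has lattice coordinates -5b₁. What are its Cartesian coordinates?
(-5, 0)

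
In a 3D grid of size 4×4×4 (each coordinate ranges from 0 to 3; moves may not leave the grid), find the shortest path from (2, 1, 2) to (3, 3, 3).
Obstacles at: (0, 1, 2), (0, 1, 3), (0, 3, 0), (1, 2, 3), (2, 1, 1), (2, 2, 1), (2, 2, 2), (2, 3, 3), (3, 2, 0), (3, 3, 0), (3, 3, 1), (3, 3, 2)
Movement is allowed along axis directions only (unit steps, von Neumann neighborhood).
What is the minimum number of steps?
4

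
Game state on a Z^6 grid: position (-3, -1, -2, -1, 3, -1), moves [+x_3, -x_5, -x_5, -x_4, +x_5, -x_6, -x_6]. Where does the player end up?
(-3, -1, -1, -2, 2, -3)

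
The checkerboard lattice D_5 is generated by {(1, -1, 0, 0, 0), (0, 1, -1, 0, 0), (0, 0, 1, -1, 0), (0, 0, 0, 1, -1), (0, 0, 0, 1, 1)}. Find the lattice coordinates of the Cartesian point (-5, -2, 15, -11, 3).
-5b₁ - 7b₂ + 8b₃ - 3b₄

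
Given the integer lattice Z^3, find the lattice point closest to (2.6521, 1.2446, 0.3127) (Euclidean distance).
(3, 1, 0)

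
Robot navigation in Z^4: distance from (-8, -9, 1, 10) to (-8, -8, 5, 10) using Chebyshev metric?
4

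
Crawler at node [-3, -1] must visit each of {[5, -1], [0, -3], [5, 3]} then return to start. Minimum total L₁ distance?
28
(one optimal route: (-3, -1) → (5, -1) → (5, 3) → (0, -3) → (-3, -1))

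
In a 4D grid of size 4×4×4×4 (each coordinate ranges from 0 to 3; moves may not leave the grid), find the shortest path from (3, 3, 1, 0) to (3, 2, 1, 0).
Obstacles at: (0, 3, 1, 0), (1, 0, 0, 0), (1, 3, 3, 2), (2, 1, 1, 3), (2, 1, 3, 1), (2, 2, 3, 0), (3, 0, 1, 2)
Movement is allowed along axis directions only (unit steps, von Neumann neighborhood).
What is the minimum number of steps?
1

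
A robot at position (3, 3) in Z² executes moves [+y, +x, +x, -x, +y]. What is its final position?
(4, 5)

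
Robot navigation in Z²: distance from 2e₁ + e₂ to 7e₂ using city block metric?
8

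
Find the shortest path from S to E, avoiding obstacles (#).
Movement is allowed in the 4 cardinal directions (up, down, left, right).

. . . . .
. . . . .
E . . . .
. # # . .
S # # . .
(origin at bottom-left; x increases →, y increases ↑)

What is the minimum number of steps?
2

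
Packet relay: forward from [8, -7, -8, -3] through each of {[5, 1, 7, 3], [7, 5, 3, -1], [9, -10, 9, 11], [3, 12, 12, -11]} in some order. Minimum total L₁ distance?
104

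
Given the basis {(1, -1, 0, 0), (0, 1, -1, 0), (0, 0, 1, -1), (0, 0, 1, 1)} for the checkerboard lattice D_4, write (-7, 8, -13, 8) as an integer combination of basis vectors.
-7b₁ + b₂ - 10b₃ - 2b₄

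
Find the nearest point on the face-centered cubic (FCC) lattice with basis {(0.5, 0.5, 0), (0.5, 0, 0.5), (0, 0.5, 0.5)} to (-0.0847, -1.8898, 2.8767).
(0, -2, 3)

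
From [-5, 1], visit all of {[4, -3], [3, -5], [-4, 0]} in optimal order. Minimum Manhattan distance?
16
(one optimal route: (-5, 1) → (-4, 0) → (4, -3) → (3, -5))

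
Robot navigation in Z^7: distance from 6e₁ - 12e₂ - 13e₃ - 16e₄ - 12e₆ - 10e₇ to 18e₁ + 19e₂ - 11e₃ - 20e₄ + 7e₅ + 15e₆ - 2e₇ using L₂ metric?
44.3509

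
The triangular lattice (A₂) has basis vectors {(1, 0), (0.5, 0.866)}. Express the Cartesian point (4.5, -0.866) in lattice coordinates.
5b₁ - b₂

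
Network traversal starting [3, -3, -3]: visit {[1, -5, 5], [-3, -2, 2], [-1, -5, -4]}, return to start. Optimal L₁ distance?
40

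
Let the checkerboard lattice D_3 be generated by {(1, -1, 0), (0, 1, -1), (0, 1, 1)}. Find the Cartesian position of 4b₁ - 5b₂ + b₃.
(4, -8, 6)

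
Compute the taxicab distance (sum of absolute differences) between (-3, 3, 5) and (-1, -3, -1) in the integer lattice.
14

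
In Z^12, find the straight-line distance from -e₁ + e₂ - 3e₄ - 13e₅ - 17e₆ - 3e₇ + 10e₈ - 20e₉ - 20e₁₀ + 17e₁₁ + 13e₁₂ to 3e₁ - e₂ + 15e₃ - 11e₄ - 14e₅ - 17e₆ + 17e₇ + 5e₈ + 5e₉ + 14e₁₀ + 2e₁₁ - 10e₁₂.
57.1839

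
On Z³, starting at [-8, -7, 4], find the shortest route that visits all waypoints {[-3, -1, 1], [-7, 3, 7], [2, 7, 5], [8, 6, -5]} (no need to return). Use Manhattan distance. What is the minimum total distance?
60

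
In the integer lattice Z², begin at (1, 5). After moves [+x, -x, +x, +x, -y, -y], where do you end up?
(3, 3)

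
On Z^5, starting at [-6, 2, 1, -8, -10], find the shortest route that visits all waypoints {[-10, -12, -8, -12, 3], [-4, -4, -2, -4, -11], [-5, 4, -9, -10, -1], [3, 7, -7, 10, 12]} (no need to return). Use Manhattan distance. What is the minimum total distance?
132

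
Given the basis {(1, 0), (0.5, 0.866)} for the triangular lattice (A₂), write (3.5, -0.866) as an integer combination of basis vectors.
4b₁ - b₂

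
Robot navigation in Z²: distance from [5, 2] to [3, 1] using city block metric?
3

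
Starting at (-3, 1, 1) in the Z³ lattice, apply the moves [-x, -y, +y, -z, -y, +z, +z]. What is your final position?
(-4, 0, 2)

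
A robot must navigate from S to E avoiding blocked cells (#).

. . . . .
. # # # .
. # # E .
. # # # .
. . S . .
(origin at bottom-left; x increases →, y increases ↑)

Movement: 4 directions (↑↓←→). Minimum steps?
5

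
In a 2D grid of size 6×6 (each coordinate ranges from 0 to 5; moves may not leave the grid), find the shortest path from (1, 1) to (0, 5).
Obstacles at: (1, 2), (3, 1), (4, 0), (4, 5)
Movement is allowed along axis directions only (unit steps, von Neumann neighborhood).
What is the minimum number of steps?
5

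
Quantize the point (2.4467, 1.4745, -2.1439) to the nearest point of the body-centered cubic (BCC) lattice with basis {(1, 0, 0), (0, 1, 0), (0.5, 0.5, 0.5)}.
(2.5, 1.5, -2.5)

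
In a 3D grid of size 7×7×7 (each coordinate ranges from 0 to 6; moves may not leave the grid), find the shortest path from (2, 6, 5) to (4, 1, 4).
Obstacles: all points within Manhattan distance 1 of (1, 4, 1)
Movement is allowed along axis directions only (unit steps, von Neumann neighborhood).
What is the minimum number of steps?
8
(one shortest path: (2, 6, 5) → (3, 6, 5) → (4, 6, 5) → (4, 5, 5) → (4, 4, 5) → (4, 3, 5) → (4, 2, 5) → (4, 1, 5) → (4, 1, 4))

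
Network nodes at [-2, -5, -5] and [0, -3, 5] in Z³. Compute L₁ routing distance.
14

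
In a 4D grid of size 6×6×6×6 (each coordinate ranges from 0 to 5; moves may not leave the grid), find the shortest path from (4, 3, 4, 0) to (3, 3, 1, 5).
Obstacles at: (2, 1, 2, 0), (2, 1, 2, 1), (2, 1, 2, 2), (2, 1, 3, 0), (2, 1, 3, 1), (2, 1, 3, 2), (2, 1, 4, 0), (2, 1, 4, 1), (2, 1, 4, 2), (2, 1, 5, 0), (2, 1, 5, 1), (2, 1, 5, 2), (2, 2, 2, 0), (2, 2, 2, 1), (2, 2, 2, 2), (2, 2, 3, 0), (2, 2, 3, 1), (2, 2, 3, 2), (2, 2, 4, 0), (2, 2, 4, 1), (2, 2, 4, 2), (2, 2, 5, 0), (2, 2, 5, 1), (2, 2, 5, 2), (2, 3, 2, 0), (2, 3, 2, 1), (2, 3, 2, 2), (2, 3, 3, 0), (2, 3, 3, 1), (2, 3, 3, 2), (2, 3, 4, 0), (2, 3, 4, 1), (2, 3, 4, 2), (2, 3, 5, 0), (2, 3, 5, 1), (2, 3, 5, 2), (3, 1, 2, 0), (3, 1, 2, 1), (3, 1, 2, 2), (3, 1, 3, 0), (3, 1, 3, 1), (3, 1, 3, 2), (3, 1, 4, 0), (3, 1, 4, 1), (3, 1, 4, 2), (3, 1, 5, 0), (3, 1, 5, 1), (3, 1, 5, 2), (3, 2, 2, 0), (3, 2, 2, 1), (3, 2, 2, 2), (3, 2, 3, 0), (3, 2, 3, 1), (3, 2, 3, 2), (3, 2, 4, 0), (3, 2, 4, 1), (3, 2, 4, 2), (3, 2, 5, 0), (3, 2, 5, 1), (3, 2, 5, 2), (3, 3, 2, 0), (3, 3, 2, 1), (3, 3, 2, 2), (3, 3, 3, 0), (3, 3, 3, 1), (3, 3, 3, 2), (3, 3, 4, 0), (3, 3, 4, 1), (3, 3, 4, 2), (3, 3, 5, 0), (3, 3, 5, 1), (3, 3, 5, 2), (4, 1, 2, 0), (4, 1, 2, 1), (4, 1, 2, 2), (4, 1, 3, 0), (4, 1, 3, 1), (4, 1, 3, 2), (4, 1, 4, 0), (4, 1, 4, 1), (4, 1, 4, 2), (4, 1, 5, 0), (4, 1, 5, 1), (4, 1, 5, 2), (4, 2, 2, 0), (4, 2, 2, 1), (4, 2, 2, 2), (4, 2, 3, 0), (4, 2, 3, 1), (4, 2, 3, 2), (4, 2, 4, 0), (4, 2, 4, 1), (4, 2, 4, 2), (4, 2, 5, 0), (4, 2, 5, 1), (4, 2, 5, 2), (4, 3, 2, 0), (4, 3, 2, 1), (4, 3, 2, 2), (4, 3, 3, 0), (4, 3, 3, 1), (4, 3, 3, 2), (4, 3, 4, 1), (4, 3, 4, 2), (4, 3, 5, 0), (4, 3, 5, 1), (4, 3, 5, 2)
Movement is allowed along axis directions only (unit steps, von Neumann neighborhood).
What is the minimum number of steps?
11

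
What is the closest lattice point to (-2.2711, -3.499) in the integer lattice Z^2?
(-2, -3)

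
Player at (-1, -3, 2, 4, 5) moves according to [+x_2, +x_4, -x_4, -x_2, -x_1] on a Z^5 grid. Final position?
(-2, -3, 2, 4, 5)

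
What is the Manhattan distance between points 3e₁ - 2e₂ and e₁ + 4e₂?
8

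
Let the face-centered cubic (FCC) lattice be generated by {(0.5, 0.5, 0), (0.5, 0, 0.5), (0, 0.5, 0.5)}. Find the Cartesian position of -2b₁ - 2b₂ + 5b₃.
(-2, 1.5, 1.5)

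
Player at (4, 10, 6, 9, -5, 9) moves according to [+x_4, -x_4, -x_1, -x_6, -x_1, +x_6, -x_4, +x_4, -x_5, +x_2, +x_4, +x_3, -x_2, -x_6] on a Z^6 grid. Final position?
(2, 10, 7, 10, -6, 8)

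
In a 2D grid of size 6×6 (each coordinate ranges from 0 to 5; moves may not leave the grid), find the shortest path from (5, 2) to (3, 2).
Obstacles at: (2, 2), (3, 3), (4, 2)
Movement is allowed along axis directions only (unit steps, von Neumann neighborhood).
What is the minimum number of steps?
4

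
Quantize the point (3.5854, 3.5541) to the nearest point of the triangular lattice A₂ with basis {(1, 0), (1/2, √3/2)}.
(4, 3.464)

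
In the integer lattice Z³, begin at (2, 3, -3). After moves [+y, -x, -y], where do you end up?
(1, 3, -3)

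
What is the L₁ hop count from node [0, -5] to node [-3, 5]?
13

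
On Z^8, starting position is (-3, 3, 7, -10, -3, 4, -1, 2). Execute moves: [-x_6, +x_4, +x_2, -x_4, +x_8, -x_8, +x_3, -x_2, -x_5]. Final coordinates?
(-3, 3, 8, -10, -4, 3, -1, 2)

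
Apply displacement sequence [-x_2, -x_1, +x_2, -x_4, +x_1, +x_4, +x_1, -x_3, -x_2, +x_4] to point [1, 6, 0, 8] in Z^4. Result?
(2, 5, -1, 9)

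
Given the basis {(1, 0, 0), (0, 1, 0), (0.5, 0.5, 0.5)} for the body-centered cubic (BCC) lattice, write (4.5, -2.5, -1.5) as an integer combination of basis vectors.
6b₁ - b₂ - 3b₃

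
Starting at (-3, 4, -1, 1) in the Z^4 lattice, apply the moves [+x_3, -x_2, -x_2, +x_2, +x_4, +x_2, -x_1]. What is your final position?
(-4, 4, 0, 2)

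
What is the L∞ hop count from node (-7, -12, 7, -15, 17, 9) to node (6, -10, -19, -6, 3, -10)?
26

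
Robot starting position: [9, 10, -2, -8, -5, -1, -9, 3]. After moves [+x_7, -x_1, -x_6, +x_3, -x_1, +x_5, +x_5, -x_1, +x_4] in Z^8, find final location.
(6, 10, -1, -7, -3, -2, -8, 3)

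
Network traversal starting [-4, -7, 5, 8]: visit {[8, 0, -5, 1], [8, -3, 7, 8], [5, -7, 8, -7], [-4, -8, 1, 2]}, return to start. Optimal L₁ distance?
108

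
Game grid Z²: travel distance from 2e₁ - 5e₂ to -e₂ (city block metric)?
6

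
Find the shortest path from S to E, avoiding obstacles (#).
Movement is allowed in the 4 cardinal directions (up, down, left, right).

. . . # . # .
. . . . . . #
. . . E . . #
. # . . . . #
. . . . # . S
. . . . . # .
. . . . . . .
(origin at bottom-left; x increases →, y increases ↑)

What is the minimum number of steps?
5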